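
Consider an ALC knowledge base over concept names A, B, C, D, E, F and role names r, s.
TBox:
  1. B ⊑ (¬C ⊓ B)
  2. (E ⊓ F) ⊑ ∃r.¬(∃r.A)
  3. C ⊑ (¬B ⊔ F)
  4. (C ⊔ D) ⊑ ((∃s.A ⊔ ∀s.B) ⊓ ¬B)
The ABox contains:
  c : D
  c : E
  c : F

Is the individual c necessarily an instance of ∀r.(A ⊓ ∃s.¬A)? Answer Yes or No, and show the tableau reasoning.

1. c : ∀r.(A ⊓ ∃s.¬A)?  L(c) = {D, E, F} ∪ {∃r.(¬A ⊔ ∀s.A)}
   open: L(c) ⊇ {D, E, F, ¬B, ¬C, …} (+ ∃-successors) — c ∉ ∀r.(A ⊓ ∃s.¬A) possible
2. Hence c : ∀r.(A ⊓ ∃s.¬A): not entailed.

No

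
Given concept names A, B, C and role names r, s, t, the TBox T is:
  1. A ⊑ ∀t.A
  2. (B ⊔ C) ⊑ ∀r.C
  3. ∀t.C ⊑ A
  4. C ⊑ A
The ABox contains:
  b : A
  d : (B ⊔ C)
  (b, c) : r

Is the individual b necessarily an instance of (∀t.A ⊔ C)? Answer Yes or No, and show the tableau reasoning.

1. b : (∀t.A ⊔ C)?  L(b) = {A} ∪ {(∃t.¬A ⊓ ¬C)}
   clash {A, ¬A} at an ∃-successor — b ∈ (∀t.A ⊔ C)
2. Hence b : (∀t.A ⊔ C): entailed.

Yes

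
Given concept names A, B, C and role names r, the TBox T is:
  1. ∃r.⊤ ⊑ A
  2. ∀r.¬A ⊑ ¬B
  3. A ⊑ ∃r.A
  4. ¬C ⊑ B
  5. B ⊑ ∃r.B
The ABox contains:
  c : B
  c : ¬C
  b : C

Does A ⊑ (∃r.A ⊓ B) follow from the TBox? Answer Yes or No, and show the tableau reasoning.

No

1. A ⊑ (∃r.A ⊓ B)  ⇔  (A ⊓ (∀r.¬A ⊔ ¬B)) unsat w.r.t. T
   apply at x₀: A⊑∃r.A
   open: L(x₀) ⊇ {A, C, ¬B, ∃r.A} (+ ∃-successors)
2. Hence A ⊑ (∃r.A ⊓ B): not entailed.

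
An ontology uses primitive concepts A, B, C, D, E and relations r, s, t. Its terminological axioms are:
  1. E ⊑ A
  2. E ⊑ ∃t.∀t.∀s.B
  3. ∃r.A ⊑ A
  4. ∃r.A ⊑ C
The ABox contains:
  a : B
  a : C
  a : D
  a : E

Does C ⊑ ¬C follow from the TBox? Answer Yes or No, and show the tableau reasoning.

No

1. C ⊑ ¬C  ⇔  (C ⊓ C) unsat w.r.t. T
   open: L(x₀) ⊇ {C, ¬E, ∀r.¬A}
2. Hence C ⊑ ¬C: not entailed.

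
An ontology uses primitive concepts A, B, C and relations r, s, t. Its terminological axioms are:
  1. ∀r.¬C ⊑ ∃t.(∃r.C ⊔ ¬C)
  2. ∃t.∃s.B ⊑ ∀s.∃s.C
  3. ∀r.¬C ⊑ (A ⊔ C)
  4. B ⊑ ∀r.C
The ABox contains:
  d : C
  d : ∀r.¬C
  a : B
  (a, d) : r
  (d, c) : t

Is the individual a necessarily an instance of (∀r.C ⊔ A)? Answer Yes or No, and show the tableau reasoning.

1. a : (∀r.C ⊔ A)?  L(a) = {B} ∪ {(∃r.¬C ⊓ ¬A)}
   clash {C, ¬C} at an ∃-successor — a ∈ (∀r.C ⊔ A)
2. Hence a : (∀r.C ⊔ A): entailed.

Yes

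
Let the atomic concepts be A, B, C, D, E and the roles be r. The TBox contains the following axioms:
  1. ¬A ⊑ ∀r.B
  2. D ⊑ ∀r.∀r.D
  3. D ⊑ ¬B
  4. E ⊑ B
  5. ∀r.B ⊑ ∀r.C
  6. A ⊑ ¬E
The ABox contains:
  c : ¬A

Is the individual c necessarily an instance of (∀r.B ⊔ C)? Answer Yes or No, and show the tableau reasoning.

1. c : (∀r.B ⊔ C)?  L(c) = {¬A} ∪ {(∃r.¬B ⊓ ¬C)}
   clash {B, ¬B} at c — c ∈ (∀r.B ⊔ C)
2. Hence c : (∀r.B ⊔ C): entailed.

Yes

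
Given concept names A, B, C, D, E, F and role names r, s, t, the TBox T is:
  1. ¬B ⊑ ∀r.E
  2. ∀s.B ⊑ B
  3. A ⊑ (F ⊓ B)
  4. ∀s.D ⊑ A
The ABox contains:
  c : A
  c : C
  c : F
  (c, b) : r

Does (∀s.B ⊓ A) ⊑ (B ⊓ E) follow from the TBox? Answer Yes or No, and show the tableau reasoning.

1. (∀s.B ⊓ A) ⊑ (B ⊓ E)  ⇔  ((∀s.B ⊓ A) ⊓ (¬B ⊔ ¬E)) unsat w.r.t. T
   apply at x₀: ∀s.B⊑B; A⊑(F ⊓ B)
   open: L(x₀) ⊇ {A, B, F, ¬E, ∀s.B}
2. Hence (∀s.B ⊓ A) ⊑ (B ⊓ E): not entailed.

No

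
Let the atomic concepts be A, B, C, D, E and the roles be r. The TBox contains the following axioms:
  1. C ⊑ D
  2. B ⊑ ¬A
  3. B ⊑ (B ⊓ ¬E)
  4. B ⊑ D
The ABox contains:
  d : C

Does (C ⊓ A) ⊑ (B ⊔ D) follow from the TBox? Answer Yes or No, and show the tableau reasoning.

Yes

1. (C ⊓ A) ⊑ (B ⊔ D)  ⇔  ((C ⊓ A) ⊓ (¬B ⊓ ¬D)) unsat w.r.t. T
   all branches close; clash {D, ¬D} at x₀
2. Hence (C ⊓ A) ⊑ (B ⊔ D): entailed.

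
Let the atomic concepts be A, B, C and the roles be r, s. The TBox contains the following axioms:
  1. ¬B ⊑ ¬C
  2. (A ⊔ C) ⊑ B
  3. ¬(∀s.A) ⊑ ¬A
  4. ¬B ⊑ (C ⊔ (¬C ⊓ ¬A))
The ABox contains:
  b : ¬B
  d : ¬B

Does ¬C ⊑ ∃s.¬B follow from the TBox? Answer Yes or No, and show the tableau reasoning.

No

1. ¬C ⊑ ∃s.¬B  ⇔  (¬C ⊓ ∀s.B) unsat w.r.t. T
   open: L(x₀) ⊇ {B, ¬A, ¬C, ∀s.A, ∀s.B}
2. Hence ¬C ⊑ ∃s.¬B: not entailed.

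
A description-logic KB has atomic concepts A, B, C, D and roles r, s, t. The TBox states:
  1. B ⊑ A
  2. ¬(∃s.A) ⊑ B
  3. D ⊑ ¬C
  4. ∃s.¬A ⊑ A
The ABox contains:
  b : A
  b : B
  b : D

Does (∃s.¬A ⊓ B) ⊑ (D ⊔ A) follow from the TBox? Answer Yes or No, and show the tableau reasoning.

Yes

1. (∃s.¬A ⊓ B) ⊑ (D ⊔ A)  ⇔  ((∃s.¬A ⊓ B) ⊓ (¬D ⊓ ¬A)) unsat w.r.t. T
   all branches close; clash {A, ¬A} at x₀
2. Hence (∃s.¬A ⊓ B) ⊑ (D ⊔ A): entailed.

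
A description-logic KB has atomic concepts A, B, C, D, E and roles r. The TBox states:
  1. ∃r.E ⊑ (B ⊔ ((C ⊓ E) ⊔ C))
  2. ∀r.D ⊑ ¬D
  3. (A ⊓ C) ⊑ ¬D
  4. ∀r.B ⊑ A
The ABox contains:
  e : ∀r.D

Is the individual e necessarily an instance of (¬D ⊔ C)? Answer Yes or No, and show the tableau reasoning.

1. e : (¬D ⊔ C)?  L(e) = {∀r.D} ∪ {(D ⊓ ¬C)}
   clash {D, ¬D} at e — e ∈ (¬D ⊔ C)
2. Hence e : (¬D ⊔ C): entailed.

Yes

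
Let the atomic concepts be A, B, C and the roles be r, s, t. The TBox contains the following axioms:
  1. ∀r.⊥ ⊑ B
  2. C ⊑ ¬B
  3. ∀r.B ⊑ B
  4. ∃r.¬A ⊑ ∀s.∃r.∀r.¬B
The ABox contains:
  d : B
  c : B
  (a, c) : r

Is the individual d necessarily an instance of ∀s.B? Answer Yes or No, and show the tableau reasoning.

No

1. d : ∀s.B?  L(d) = {B} ∪ {∃s.¬B}
   open: L(d) ⊇ {B, ¬C, ∀r.A, ∃s.¬B} (+ ∃-successors) — d ∉ ∀s.B possible
2. Hence d : ∀s.B: not entailed.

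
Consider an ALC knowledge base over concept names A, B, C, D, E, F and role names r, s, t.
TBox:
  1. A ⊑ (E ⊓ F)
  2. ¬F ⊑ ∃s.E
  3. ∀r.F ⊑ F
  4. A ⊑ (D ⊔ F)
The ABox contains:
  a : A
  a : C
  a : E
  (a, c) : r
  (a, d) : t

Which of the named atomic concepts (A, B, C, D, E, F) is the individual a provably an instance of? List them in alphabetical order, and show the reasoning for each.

1. a : A?  L(a) = {A, C, E} ∪ {¬A}
   clash {A, ¬A} at a — a ∈ A
2. a : B?  L(a) = {A, C, E} ∪ {¬B}
   apply at a: A⊑(E ⊓ F); A⊑(D ⊔ F)
   open: L(a) ⊇ {A, C, E, F, ¬B} — a ∉ B possible
3. a : C?  L(a) = {A, C, E} ∪ {¬C}
   clash {C, ¬C} at a — a ∈ C
4. a : D?  L(a) = {A, C, E} ∪ {¬D}
   apply at a: A⊑(E ⊓ F); A⊑(D ⊔ F)
   open: L(a) ⊇ {A, C, E, F, ¬D} — a ∉ D possible
5. a : E?  L(a) = {A, C, E} ∪ {¬E}
   clash {E, ¬E} at a — a ∈ E
6. a : F?  L(a) = {A, C, E} ∪ {¬F}
   clash {F, ¬F} at a — a ∈ F
7. Entailed for a: {A, C, E, F}

{A, C, E, F}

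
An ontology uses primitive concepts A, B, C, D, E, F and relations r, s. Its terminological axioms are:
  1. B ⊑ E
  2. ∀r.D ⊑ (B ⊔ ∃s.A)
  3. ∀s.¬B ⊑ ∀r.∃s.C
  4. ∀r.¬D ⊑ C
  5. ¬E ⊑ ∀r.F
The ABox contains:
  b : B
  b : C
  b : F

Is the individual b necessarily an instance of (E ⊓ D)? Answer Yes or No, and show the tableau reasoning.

1. b : (E ⊓ D)?  L(b) = {B, C, F} ∪ {(¬E ⊔ ¬D)}
   apply at b: B⊑E
   open: L(b) ⊇ {B, C, E, F, ¬D, …} (+ ∃-successors) — b ∉ (E ⊓ D) possible
2. Hence b : (E ⊓ D): not entailed.

No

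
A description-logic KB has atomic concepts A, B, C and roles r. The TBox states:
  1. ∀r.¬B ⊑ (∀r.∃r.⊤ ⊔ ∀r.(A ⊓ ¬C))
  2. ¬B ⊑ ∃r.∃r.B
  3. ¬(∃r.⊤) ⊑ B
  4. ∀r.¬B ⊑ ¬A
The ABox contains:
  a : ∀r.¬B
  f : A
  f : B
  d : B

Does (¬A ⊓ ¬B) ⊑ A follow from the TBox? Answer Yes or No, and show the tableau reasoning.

1. (¬A ⊓ ¬B) ⊑ A  ⇔  ((¬A ⊓ ¬B) ⊓ ¬A) unsat w.r.t. T
   apply at x₀: ¬B⊑∃r.∃r.B
   open: L(x₀) ⊇ {¬A, ¬B, ∃r.B, ∃r.∃r.B, ∃r.⊤} (+ ∃-successors)
2. Hence (¬A ⊓ ¬B) ⊑ A: not entailed.

No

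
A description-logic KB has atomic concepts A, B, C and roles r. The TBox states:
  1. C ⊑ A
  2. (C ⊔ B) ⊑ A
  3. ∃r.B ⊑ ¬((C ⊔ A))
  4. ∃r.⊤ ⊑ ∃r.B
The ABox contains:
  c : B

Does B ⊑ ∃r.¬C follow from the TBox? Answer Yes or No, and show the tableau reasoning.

No

1. B ⊑ ∃r.¬C  ⇔  (B ⊓ ∀r.C) unsat w.r.t. T
   open: L(x₀) ⊇ {A, B, ¬C, ∀r.C, ∀r.¬B, …}
2. Hence B ⊑ ∃r.¬C: not entailed.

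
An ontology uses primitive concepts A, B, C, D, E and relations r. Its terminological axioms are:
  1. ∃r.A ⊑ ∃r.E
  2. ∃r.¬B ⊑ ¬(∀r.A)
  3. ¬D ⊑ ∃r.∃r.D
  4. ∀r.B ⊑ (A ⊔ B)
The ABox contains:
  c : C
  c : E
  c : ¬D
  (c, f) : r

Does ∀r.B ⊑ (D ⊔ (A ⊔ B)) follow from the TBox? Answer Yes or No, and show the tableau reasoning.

Yes

1. ∀r.B ⊑ (D ⊔ (A ⊔ B))  ⇔  (∀r.B ⊓ (¬D ⊓ (¬A ⊓ ¬B))) unsat w.r.t. T
   all branches close; clash {B, ¬B} at x₀
2. Hence ∀r.B ⊑ (D ⊔ (A ⊔ B)): entailed.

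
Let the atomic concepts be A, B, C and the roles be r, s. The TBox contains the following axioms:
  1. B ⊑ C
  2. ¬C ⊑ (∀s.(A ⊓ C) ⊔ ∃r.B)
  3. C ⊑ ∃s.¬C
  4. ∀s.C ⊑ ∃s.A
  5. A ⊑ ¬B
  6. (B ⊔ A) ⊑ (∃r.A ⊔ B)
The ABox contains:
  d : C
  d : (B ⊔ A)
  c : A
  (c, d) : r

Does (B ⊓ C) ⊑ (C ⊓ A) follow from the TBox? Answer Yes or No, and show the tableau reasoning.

No

1. (B ⊓ C) ⊑ (C ⊓ A)  ⇔  ((B ⊓ C) ⊓ (¬C ⊔ ¬A)) unsat w.r.t. T
   apply at x₀: C⊑∃s.¬C
   open: L(x₀) ⊇ {B, C, ¬A, ∃s.¬C} (+ ∃-successors)
2. Hence (B ⊓ C) ⊑ (C ⊓ A): not entailed.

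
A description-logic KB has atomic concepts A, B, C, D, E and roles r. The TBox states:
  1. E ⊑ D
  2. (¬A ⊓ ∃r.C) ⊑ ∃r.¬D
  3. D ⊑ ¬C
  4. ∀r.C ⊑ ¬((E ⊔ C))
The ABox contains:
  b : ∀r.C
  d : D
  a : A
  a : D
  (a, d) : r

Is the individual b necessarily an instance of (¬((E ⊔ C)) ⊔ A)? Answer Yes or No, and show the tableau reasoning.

1. b : (¬((E ⊔ C)) ⊔ A)?  L(b) = {∀r.C} ∪ {((E ⊔ C) ⊓ ¬A)}
   clash {C, ¬C} at b — b ∈ (¬((E ⊔ C)) ⊔ A)
2. Hence b : (¬((E ⊔ C)) ⊔ A): entailed.

Yes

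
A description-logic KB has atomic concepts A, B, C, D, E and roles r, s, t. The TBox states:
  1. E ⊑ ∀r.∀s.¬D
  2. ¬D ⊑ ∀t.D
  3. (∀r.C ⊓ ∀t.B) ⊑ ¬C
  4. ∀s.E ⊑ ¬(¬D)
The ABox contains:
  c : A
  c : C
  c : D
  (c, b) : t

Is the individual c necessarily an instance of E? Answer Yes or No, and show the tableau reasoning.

No

1. c : E?  L(c) = {A, C, D} ∪ {¬E}
   open: L(c) ⊇ {A, C, D, ¬E, ∃r.¬C} (+ ∃-successors) — c ∉ E possible
2. Hence c : E: not entailed.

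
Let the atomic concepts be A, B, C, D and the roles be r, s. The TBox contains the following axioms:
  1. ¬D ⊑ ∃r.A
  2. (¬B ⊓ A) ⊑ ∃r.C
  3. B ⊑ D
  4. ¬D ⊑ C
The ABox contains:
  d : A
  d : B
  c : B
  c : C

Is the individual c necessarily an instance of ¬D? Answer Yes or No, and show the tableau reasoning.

1. c : ¬D?  L(c) = {B, C} ∪ {D}
   open: L(c) ⊇ {B, C, D} — c ∉ ¬D possible
2. Hence c : ¬D: not entailed.

No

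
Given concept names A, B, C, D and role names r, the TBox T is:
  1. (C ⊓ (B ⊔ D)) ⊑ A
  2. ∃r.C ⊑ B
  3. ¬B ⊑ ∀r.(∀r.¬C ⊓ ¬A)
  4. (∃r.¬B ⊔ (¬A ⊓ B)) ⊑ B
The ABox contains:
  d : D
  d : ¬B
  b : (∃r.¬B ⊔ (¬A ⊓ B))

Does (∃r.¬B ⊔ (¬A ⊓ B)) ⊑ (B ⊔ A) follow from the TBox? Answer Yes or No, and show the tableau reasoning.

1. (∃r.¬B ⊔ (¬A ⊓ B)) ⊑ (B ⊔ A)  ⇔  ((∃r.¬B ⊔ (¬A ⊓ B)) ⊓ (¬B ⊓ ¬A)) unsat w.r.t. T
   all branches close; clash {B, ¬B} at x₀
2. Hence (∃r.¬B ⊔ (¬A ⊓ B)) ⊑ (B ⊔ A): entailed.

Yes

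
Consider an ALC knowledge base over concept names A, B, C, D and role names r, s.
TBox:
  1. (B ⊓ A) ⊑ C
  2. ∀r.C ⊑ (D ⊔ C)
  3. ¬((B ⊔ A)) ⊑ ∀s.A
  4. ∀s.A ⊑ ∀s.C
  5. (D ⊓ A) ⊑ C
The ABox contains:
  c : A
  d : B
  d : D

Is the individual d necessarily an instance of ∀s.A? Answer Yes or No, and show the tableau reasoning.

No

1. d : ∀s.A?  L(d) = {B, D} ∪ {∃s.¬A}
   open: L(d) ⊇ {B, D, ¬A, ∃r.¬C, ∃s.¬A} (+ ∃-successors) — d ∉ ∀s.A possible
2. Hence d : ∀s.A: not entailed.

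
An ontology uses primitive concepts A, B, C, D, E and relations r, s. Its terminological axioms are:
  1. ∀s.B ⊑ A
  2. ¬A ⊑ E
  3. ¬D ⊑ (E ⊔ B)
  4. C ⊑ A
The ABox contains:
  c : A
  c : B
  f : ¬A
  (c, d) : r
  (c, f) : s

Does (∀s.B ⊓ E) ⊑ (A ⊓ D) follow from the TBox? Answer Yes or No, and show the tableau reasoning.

1. (∀s.B ⊓ E) ⊑ (A ⊓ D)  ⇔  ((∀s.B ⊓ E) ⊓ (¬A ⊔ ¬D)) unsat w.r.t. T
   apply at x₀: ∀s.B⊑A
   open: L(x₀) ⊇ {A, E, ¬C, ¬D, ∀s.B}
2. Hence (∀s.B ⊓ E) ⊑ (A ⊓ D): not entailed.

No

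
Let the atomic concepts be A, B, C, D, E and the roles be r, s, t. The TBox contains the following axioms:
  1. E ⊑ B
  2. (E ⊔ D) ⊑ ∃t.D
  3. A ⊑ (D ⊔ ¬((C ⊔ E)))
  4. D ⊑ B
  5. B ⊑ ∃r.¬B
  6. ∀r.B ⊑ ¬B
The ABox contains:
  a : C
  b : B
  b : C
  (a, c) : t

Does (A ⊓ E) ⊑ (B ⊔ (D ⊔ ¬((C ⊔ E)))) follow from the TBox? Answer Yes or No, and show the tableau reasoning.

Yes

1. (A ⊓ E) ⊑ (B ⊔ (D ⊔ ¬((C ⊔ E))))  ⇔  ((A ⊓ E) ⊓ (¬B ⊓ (¬D ⊓ (C ⊔ E)))) unsat w.r.t. T
   all branches close; clash {B, ¬B} at x₀
2. Hence (A ⊓ E) ⊑ (B ⊔ (D ⊔ ¬((C ⊔ E)))): entailed.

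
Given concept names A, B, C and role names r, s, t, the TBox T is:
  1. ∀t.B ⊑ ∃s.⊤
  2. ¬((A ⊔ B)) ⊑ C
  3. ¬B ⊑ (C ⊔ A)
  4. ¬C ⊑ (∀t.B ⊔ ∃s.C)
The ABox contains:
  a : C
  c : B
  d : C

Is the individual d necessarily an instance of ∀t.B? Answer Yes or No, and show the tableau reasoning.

No

1. d : ∀t.B?  L(d) = {C} ∪ {∃t.¬B}
   open: L(d) ⊇ {B, C, ∃t.¬B} (+ ∃-successors) — d ∉ ∀t.B possible
2. Hence d : ∀t.B: not entailed.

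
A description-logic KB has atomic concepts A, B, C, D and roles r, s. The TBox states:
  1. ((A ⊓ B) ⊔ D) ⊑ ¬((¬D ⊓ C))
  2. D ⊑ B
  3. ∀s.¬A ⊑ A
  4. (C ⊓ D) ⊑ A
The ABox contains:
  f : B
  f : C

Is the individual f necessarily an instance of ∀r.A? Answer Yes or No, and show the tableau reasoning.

No

1. f : ∀r.A?  L(f) = {B, C} ∪ {∃r.¬A}
   open: L(f) ⊇ {B, C, ¬A, ¬D, ∃r.¬A, …} (+ ∃-successors) — f ∉ ∀r.A possible
2. Hence f : ∀r.A: not entailed.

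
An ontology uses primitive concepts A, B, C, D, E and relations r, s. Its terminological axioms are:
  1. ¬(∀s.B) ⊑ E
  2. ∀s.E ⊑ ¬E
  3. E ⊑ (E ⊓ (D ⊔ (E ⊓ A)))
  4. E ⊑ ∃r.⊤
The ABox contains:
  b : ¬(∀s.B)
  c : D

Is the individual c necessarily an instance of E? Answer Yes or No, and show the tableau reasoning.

No

1. c : E?  L(c) = {D} ∪ {¬E}
   open: L(c) ⊇ {D, ¬E, ∀s.B} — c ∉ E possible
2. Hence c : E: not entailed.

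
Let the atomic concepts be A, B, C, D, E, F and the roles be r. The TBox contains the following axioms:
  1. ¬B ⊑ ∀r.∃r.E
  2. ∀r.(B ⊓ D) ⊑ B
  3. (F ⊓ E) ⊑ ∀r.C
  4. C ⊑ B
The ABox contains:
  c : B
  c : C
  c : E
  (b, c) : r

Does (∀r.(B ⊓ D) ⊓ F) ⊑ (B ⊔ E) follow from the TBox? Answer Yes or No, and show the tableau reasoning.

1. (∀r.(B ⊓ D) ⊓ F) ⊑ (B ⊔ E)  ⇔  ((∀r.(B ⊓ D) ⊓ F) ⊓ (¬B ⊓ ¬E)) unsat w.r.t. T
   all branches close; clash {B, ¬B} at x₀
2. Hence (∀r.(B ⊓ D) ⊓ F) ⊑ (B ⊔ E): entailed.

Yes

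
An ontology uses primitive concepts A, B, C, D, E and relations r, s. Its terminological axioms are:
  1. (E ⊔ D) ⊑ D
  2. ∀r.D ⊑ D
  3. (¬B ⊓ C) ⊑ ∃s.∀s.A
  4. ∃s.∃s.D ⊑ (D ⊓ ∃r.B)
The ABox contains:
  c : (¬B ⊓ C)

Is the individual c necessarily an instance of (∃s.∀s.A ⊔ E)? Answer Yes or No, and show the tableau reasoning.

1. c : (∃s.∀s.A ⊔ E)?  L(c) = {(¬B ⊓ C)} ∪ {(∀s.∃s.¬A ⊓ ¬E)}
   clash {A, ¬A} at an ∃-successor — c ∈ (∃s.∀s.A ⊔ E)
2. Hence c : (∃s.∀s.A ⊔ E): entailed.

Yes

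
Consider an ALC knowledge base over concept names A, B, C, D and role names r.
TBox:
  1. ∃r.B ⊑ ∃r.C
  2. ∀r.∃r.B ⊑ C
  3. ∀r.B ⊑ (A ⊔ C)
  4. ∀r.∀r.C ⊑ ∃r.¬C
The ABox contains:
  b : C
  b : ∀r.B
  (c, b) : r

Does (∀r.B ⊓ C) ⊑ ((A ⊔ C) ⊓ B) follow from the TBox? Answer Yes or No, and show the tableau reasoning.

No

1. (∀r.B ⊓ C) ⊑ ((A ⊔ C) ⊓ B)  ⇔  ((∀r.B ⊓ C) ⊓ ((¬A ⊓ ¬C) ⊔ ¬B)) unsat w.r.t. T
   apply at x₀: ∀r.B⊑(A ⊔ C)
   open: L(x₀) ⊇ {C, ¬B, ∀r.B, ∃r.C, ∃r.∃r.¬C} (+ ∃-successors)
2. Hence (∀r.B ⊓ C) ⊑ ((A ⊔ C) ⊓ B): not entailed.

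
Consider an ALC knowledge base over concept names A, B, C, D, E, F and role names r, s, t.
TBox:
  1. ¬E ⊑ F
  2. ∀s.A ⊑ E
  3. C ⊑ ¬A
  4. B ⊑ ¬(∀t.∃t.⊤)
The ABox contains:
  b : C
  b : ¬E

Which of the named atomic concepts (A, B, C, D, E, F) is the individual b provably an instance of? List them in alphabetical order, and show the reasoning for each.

1. b : A?  L(b) = {C, ¬E} ∪ {¬A}
   apply at b: ¬E⊑F
   open: L(b) ⊇ {C, F, ¬A, ¬B, ¬E, …} (+ ∃-successors) — b ∉ A possible
2. b : B?  L(b) = {C, ¬E} ∪ {¬B}
   apply at b: ¬E⊑F; C⊑¬A
   open: L(b) ⊇ {C, F, ¬A, ¬B, ¬E, …} (+ ∃-successors) — b ∉ B possible
3. b : C?  L(b) = {C, ¬E} ∪ {¬C}
   clash {C, ¬C} at b — b ∈ C
4. b : D?  L(b) = {C, ¬E} ∪ {¬D}
   apply at b: ¬E⊑F; C⊑¬A
   open: L(b) ⊇ {C, F, ¬A, ¬B, ¬D, …} (+ ∃-successors) — b ∉ D possible
5. b : E?  L(b) = {C, ¬E} ∪ {¬E}
   apply at b: ¬E⊑F; C⊑¬A
   open: L(b) ⊇ {C, F, ¬A, ¬B, ¬E, …} (+ ∃-successors) — b ∉ E possible
6. b : F?  L(b) = {C, ¬E} ∪ {¬F}
   clash {F, ¬F} at b — b ∈ F
7. Entailed for b: {C, F}

{C, F}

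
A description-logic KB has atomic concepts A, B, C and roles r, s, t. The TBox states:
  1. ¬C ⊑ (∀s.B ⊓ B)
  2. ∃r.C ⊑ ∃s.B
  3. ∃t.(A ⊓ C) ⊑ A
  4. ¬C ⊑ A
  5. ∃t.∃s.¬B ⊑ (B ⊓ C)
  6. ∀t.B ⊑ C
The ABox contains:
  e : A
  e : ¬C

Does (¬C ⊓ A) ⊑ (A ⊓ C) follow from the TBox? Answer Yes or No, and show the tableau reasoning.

1. (¬C ⊓ A) ⊑ (A ⊓ C)  ⇔  ((¬C ⊓ A) ⊓ (¬A ⊔ ¬C)) unsat w.r.t. T
   apply at x₀: ¬C⊑(∀s.B ⊓ B)
   open: L(x₀) ⊇ {A, B, ¬C, ∀r.¬C, ∀s.B, …} (+ ∃-successors)
2. Hence (¬C ⊓ A) ⊑ (A ⊓ C): not entailed.

No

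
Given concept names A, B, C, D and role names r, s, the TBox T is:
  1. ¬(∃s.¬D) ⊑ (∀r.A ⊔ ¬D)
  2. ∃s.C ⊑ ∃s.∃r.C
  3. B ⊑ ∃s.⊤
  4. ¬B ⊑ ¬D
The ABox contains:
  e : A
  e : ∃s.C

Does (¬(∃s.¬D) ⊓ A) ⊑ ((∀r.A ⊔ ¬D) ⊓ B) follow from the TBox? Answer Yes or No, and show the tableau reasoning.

No

1. (¬(∃s.¬D) ⊓ A) ⊑ ((∀r.A ⊔ ¬D) ⊓ B)  ⇔  ((∀s.D ⊓ A) ⊓ ((∃r.¬A ⊓ D) ⊔ ¬B)) unsat w.r.t. T
   apply at x₀: ¬(∃s.¬D)⊑(∀r.A ⊔ ¬D)
   open: L(x₀) ⊇ {A, ¬B, ¬D, ∀s.D, ∀s.¬C}
2. Hence (¬(∃s.¬D) ⊓ A) ⊑ ((∀r.A ⊔ ¬D) ⊓ B): not entailed.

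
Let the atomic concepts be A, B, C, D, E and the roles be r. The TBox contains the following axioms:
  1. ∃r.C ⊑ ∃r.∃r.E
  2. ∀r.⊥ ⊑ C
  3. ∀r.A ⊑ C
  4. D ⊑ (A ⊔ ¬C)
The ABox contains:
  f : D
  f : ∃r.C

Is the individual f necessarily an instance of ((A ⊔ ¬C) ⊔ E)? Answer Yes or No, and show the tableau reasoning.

1. f : ((A ⊔ ¬C) ⊔ E)?  L(f) = {D, ∃r.C} ∪ {((¬A ⊓ C) ⊓ ¬E)}
   clash {C, ¬C} at f — f ∈ ((A ⊔ ¬C) ⊔ E)
2. Hence f : ((A ⊔ ¬C) ⊔ E): entailed.

Yes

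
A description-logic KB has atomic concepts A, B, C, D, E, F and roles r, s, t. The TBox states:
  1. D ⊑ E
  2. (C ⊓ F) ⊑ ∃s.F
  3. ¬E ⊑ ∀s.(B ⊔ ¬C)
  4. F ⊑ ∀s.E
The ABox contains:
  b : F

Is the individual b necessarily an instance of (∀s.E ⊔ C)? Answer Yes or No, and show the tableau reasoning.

Yes

1. b : (∀s.E ⊔ C)?  L(b) = {F} ∪ {(∃s.¬E ⊓ ¬C)}
   clash {E, ¬E} at an ∃-successor — b ∈ (∀s.E ⊔ C)
2. Hence b : (∀s.E ⊔ C): entailed.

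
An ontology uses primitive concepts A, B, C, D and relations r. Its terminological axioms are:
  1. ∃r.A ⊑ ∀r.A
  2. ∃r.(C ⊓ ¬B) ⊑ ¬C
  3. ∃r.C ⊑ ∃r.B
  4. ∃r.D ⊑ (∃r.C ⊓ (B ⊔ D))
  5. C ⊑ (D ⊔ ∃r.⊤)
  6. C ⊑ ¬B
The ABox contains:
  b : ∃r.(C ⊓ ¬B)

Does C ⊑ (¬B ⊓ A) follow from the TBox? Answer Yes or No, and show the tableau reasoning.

1. C ⊑ (¬B ⊓ A)  ⇔  (C ⊓ (B ⊔ ¬A)) unsat w.r.t. T
   apply at x₀: C⊑(D ⊔ ∃r.⊤); C⊑¬B
   open: L(x₀) ⊇ {C, D, ¬A, ¬B, ∀r.(¬C ⊔ B), …}
2. Hence C ⊑ (¬B ⊓ A): not entailed.

No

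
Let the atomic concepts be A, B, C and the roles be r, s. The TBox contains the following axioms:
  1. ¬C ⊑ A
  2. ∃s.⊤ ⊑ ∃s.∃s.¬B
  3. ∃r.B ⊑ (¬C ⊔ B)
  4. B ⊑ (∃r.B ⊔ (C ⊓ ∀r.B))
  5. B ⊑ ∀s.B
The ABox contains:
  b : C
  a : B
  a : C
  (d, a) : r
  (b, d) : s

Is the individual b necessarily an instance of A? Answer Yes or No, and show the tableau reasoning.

No

1. b : A?  L(b) = {C} ∪ {¬A}
   open: L(b) ⊇ {C, ¬A, ¬B, ∀r.¬B, ∃s.∃s.¬B} (+ ∃-successors) — b ∉ A possible
2. Hence b : A: not entailed.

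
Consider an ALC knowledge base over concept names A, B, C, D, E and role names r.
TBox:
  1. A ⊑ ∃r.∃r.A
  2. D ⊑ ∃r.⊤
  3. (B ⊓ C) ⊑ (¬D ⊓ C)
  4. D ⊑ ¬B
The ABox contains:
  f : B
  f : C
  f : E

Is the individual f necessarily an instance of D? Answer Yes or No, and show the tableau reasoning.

No

1. f : D?  L(f) = {B, C, E} ∪ {¬D}
   open: L(f) ⊇ {B, C, E, ¬A, ¬D} — f ∉ D possible
2. Hence f : D: not entailed.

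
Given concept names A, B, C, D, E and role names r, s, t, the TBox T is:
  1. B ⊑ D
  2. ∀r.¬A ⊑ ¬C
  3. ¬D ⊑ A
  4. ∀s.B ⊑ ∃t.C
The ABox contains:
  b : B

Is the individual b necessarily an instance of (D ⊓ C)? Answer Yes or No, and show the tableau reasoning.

1. b : (D ⊓ C)?  L(b) = {B} ∪ {(¬D ⊔ ¬C)}
   apply at b: B⊑D
   open: L(b) ⊇ {B, D, ¬C, ∃s.¬B} (+ ∃-successors) — b ∉ (D ⊓ C) possible
2. Hence b : (D ⊓ C): not entailed.

No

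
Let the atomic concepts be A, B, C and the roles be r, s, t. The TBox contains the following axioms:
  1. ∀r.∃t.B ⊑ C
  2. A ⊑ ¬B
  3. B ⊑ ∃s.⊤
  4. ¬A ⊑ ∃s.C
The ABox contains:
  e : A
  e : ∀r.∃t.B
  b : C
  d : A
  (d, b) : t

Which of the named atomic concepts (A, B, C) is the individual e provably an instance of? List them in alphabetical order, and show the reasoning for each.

1. e : A?  L(e) = {A, ∀r.∃t.B} ∪ {¬A}
   clash {A, ¬A} at e — e ∈ A
2. e : B?  L(e) = {A, ∀r.∃t.B} ∪ {¬B}
   apply at e: ∀r.∃t.B⊑C
   open: L(e) ⊇ {A, C, ¬B, ∀r.∃t.B} — e ∉ B possible
3. e : C?  L(e) = {A, ∀r.∃t.B} ∪ {¬C}
   clash {C, ¬C} at e — e ∈ C
4. Entailed for e: {A, C}

{A, C}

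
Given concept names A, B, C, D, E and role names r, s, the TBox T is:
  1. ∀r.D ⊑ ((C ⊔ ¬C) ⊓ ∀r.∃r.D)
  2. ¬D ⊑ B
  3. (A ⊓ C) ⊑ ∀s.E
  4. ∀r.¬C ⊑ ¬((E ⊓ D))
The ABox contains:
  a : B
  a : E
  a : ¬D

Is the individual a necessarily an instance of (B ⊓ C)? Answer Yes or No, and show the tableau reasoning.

No

1. a : (B ⊓ C)?  L(a) = {B, E, ¬D} ∪ {(¬B ⊔ ¬C)}
   open: L(a) ⊇ {B, E, ¬C, ¬D, ∃r.C, …} (+ ∃-successors) — a ∉ (B ⊓ C) possible
2. Hence a : (B ⊓ C): not entailed.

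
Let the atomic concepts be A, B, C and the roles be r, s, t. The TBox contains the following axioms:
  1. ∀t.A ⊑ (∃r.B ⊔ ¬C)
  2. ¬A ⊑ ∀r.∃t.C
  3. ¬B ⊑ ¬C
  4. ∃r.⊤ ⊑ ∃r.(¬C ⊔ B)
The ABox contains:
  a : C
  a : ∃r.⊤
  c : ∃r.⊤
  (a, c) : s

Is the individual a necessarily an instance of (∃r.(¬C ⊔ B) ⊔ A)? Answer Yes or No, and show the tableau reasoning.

Yes

1. a : (∃r.(¬C ⊔ B) ⊔ A)?  L(a) = {C, ∃r.⊤} ∪ {(∀r.(C ⊓ ¬B) ⊓ ¬A)}
   clash {C, ¬C} at a — a ∈ (∃r.(¬C ⊔ B) ⊔ A)
2. Hence a : (∃r.(¬C ⊔ B) ⊔ A): entailed.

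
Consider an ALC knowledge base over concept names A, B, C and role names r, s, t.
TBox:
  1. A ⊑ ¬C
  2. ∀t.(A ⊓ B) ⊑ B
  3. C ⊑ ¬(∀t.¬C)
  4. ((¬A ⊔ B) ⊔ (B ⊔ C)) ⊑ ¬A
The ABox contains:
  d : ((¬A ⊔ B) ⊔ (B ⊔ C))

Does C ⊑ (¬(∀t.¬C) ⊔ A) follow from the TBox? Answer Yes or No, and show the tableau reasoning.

1. C ⊑ (¬(∀t.¬C) ⊔ A)  ⇔  (C ⊓ (∀t.¬C ⊓ ¬A)) unsat w.r.t. T
   all branches close; clash {C, ¬C} at an ∃-successor
2. Hence C ⊑ (¬(∀t.¬C) ⊔ A): entailed.

Yes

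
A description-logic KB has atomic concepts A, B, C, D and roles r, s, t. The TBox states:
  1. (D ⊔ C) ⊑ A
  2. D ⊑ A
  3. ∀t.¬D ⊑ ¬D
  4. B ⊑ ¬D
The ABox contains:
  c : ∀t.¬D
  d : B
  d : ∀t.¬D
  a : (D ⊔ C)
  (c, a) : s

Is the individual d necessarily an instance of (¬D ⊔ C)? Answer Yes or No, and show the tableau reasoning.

Yes

1. d : (¬D ⊔ C)?  L(d) = {B, ∀t.¬D} ∪ {(D ⊓ ¬C)}
   clash {D, ¬D} at d — d ∈ (¬D ⊔ C)
2. Hence d : (¬D ⊔ C): entailed.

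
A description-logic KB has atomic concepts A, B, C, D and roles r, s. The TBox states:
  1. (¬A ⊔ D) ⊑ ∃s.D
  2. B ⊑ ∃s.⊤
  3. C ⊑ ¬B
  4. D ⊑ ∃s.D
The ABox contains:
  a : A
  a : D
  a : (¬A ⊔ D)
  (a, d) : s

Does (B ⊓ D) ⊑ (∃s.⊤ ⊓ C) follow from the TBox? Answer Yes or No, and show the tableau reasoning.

1. (B ⊓ D) ⊑ (∃s.⊤ ⊓ C)  ⇔  ((B ⊓ D) ⊓ (∀s.⊥ ⊔ ¬C)) unsat w.r.t. T
   apply at x₀: B⊑∃s.⊤; D⊑∃s.D
   open: L(x₀) ⊇ {B, D, ¬C, ∃s.D, ∃s.⊤} (+ ∃-successors)
2. Hence (B ⊓ D) ⊑ (∃s.⊤ ⊓ C): not entailed.

No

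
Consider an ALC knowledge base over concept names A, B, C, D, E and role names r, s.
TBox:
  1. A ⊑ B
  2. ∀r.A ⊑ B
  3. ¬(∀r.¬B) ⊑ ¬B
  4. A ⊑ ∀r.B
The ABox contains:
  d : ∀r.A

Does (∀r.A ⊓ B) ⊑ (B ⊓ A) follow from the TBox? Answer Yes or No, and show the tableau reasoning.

1. (∀r.A ⊓ B) ⊑ (B ⊓ A)  ⇔  ((∀r.A ⊓ B) ⊓ (¬B ⊔ ¬A)) unsat w.r.t. T
   open: L(x₀) ⊇ {B, ¬A, ∀r.A, ∀r.¬B}
2. Hence (∀r.A ⊓ B) ⊑ (B ⊓ A): not entailed.

No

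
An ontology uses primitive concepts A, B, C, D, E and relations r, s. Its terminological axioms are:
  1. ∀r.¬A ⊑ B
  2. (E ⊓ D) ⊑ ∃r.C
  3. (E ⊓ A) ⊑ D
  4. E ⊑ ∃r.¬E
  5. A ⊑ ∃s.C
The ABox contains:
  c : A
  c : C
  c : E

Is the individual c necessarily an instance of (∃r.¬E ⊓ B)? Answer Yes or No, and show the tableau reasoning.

No

1. c : (∃r.¬E ⊓ B)?  L(c) = {A, C, E} ∪ {(∀r.E ⊔ ¬B)}
   apply at c: E⊑∃r.¬E; A⊑∃s.C
   open: L(c) ⊇ {A, C, D, E, ¬B, …} (+ ∃-successors) — c ∉ (∃r.¬E ⊓ B) possible
2. Hence c : (∃r.¬E ⊓ B): not entailed.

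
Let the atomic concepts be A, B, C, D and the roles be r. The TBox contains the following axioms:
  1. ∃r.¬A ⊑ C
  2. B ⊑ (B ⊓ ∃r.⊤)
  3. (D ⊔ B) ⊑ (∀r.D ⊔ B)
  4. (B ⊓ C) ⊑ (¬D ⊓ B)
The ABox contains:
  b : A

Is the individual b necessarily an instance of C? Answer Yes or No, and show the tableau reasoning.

1. b : C?  L(b) = {A} ∪ {¬C}
   open: L(b) ⊇ {A, ¬B, ¬C, ¬D, ∀r.A} — b ∉ C possible
2. Hence b : C: not entailed.

No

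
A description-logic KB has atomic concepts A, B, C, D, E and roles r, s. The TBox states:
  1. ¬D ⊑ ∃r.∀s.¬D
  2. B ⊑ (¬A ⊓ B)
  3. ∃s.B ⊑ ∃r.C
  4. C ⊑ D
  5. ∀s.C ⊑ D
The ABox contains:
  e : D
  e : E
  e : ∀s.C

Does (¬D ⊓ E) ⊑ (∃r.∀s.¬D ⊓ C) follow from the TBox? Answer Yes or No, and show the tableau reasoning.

1. (¬D ⊓ E) ⊑ (∃r.∀s.¬D ⊓ C)  ⇔  ((¬D ⊓ E) ⊓ (∀r.∃s.D ⊔ ¬C)) unsat w.r.t. T
   apply at x₀: ¬D⊑∃r.∀s.¬D
   open: L(x₀) ⊇ {E, ¬B, ¬C, ¬D, ∀s.¬B, …} (+ ∃-successors)
2. Hence (¬D ⊓ E) ⊑ (∃r.∀s.¬D ⊓ C): not entailed.

No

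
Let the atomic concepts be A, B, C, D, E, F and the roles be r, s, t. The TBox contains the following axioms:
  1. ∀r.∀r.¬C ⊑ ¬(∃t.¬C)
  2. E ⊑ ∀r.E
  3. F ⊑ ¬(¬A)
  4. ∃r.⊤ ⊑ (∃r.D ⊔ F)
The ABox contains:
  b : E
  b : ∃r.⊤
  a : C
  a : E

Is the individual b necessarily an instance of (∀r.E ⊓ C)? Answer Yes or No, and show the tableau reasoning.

No

1. b : (∀r.E ⊓ C)?  L(b) = {E, ∃r.⊤} ∪ {(∃r.¬E ⊔ ¬C)}
   apply at b: E⊑∀r.E; ∃r.⊤⊑(∃r.D ⊔ F)
   open: L(b) ⊇ {E, ¬C, ¬F, ∀r.E, ∃r.D, …} (+ ∃-successors) — b ∉ (∀r.E ⊓ C) possible
2. Hence b : (∀r.E ⊓ C): not entailed.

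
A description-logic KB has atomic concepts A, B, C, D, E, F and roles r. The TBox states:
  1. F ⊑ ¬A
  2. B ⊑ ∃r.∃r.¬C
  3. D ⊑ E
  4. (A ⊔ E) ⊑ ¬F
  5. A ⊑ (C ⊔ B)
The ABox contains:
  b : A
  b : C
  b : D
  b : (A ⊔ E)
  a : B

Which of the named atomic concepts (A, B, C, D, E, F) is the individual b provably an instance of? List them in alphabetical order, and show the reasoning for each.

{A, C, D, E}

1. b : A?  L(b) = {A, C, D, (A ⊔ E)} ∪ {¬A}
   clash {A, ¬A} at b — b ∈ A
2. b : B?  L(b) = {A, C, D, (A ⊔ E)} ∪ {¬B}
   apply at b: D⊑E; (A ⊔ E)⊑¬F; A⊑(C ⊔ B)
   open: L(b) ⊇ {A, C, D, E, ¬B, …} — b ∉ B possible
3. b : C?  L(b) = {A, C, D, (A ⊔ E)} ∪ {¬C}
   clash {C, ¬C} at b — b ∈ C
4. b : D?  L(b) = {A, C, D, (A ⊔ E)} ∪ {¬D}
   clash {D, ¬D} at b — b ∈ D
5. b : E?  L(b) = {A, C, D, (A ⊔ E)} ∪ {¬E}
   clash {E, ¬E} at b — b ∈ E
6. b : F?  L(b) = {A, C, D, (A ⊔ E)} ∪ {¬F}
   apply at b: D⊑E; A⊑(C ⊔ B)
   open: L(b) ⊇ {A, C, D, E, ¬B, …} — b ∉ F possible
7. Entailed for b: {A, C, D, E}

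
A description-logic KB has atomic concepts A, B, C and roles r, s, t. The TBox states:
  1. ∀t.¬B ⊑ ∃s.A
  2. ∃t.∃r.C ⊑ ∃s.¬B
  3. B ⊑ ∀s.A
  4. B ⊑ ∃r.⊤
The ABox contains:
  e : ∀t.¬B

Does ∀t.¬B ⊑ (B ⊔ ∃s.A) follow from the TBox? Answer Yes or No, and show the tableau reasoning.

1. ∀t.¬B ⊑ (B ⊔ ∃s.A)  ⇔  (∀t.¬B ⊓ (¬B ⊓ ∀s.¬A)) unsat w.r.t. T
   all branches close; clash {A, ¬A} at an ∃-successor
2. Hence ∀t.¬B ⊑ (B ⊔ ∃s.A): entailed.

Yes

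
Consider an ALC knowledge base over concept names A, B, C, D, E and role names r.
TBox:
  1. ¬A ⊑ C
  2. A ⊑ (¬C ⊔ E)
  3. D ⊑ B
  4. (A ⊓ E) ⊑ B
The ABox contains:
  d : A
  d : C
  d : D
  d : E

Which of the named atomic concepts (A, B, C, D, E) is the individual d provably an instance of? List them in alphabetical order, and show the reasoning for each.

{A, B, C, D, E}

1. d : A?  L(d) = {A, C, D, E} ∪ {¬A}
   clash {A, ¬A} at d — d ∈ A
2. d : B?  L(d) = {A, C, D, E} ∪ {¬B}
   clash {B, ¬B} at d — d ∈ B
3. d : C?  L(d) = {A, C, D, E} ∪ {¬C}
   clash {C, ¬C} at d — d ∈ C
4. d : D?  L(d) = {A, C, D, E} ∪ {¬D}
   clash {D, ¬D} at d — d ∈ D
5. d : E?  L(d) = {A, C, D, E} ∪ {¬E}
   clash {E, ¬E} at d — d ∈ E
6. Entailed for d: {A, B, C, D, E}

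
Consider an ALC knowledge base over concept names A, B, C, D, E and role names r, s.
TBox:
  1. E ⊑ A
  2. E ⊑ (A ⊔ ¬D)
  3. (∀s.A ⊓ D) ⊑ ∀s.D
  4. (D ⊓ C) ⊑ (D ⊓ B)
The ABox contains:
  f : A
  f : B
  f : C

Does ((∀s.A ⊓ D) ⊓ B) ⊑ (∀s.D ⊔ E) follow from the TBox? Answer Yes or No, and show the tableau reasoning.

1. ((∀s.A ⊓ D) ⊓ B) ⊑ (∀s.D ⊔ E)  ⇔  (((∀s.A ⊓ D) ⊓ B) ⊓ (∃s.¬D ⊓ ¬E)) unsat w.r.t. T
   all branches close; clash {D, ¬D} at an ∃-successor
2. Hence ((∀s.A ⊓ D) ⊓ B) ⊑ (∀s.D ⊔ E): entailed.

Yes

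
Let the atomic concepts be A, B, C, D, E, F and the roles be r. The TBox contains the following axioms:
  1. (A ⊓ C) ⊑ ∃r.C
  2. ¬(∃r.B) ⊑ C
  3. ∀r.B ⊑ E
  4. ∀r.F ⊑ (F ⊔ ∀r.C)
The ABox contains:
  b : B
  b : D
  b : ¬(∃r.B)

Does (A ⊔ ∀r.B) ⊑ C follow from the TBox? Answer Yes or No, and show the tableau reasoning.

No

1. (A ⊔ ∀r.B) ⊑ C  ⇔  ((A ⊔ ∀r.B) ⊓ ¬C) unsat w.r.t. T
   open: L(x₀) ⊇ {A, ¬C, ∃r.B, ∃r.¬B, ∃r.¬F} (+ ∃-successors)
2. Hence (A ⊔ ∀r.B) ⊑ C: not entailed.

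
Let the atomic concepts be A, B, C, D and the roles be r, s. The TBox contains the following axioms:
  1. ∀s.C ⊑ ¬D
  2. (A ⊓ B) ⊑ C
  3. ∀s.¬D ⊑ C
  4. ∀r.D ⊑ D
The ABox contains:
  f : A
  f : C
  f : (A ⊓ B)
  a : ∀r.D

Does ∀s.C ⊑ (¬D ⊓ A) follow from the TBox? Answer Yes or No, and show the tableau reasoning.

1. ∀s.C ⊑ (¬D ⊓ A)  ⇔  (∀s.C ⊓ (D ⊔ ¬A)) unsat w.r.t. T
   apply at x₀: ∀s.C⊑¬D
   open: L(x₀) ⊇ {¬A, ¬D, ∀s.C, ∃r.¬D, ∃s.D} (+ ∃-successors)
2. Hence ∀s.C ⊑ (¬D ⊓ A): not entailed.

No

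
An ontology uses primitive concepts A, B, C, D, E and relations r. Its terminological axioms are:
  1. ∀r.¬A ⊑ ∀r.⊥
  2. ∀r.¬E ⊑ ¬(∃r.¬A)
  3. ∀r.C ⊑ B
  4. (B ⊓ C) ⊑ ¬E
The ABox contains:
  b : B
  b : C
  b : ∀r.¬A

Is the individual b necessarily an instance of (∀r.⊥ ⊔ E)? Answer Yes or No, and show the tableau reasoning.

Yes

1. b : (∀r.⊥ ⊔ E)?  L(b) = {B, C, ∀r.¬A} ∪ {(∃r.⊤ ⊓ ¬E)}
   clash ⊥ at an ∃-successor — b ∈ (∀r.⊥ ⊔ E)
2. Hence b : (∀r.⊥ ⊔ E): entailed.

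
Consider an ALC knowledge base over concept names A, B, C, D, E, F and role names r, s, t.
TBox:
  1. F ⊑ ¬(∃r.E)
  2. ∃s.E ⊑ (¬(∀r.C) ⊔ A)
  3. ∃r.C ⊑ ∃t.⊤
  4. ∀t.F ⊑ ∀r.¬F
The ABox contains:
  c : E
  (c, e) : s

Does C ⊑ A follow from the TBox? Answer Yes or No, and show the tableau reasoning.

No

1. C ⊑ A  ⇔  (C ⊓ ¬A) unsat w.r.t. T
   open: L(x₀) ⊇ {C, ¬A, ¬F, ∀r.¬C, ∀s.¬E, …} (+ ∃-successors)
2. Hence C ⊑ A: not entailed.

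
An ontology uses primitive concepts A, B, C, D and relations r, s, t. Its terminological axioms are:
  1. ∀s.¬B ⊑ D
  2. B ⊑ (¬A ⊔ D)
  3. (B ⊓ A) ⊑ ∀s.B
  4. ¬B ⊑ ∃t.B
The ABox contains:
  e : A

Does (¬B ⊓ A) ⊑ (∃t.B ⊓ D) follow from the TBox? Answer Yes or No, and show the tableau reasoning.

1. (¬B ⊓ A) ⊑ (∃t.B ⊓ D)  ⇔  ((¬B ⊓ A) ⊓ (∀t.¬B ⊔ ¬D)) unsat w.r.t. T
   apply at x₀: ¬B⊑∃t.B
   open: L(x₀) ⊇ {A, ¬B, ¬D, ∃s.B, ∃t.B} (+ ∃-successors)
2. Hence (¬B ⊓ A) ⊑ (∃t.B ⊓ D): not entailed.

No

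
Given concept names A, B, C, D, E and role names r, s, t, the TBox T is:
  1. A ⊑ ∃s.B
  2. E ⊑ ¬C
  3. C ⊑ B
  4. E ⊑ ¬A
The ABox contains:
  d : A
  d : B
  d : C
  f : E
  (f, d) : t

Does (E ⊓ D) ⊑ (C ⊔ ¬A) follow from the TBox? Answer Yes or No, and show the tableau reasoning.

Yes

1. (E ⊓ D) ⊑ (C ⊔ ¬A)  ⇔  ((E ⊓ D) ⊓ (¬C ⊓ A)) unsat w.r.t. T
   all branches close; clash {A, ¬A} at x₀
2. Hence (E ⊓ D) ⊑ (C ⊔ ¬A): entailed.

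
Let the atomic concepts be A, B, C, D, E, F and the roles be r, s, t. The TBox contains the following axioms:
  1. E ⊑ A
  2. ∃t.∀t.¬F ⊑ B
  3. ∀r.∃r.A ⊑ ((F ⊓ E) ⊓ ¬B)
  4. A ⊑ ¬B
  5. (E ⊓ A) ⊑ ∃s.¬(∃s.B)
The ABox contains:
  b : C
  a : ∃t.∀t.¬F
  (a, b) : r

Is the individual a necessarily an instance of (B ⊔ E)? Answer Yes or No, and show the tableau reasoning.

Yes

1. a : (B ⊔ E)?  L(a) = {∃t.∀t.¬F} ∪ {(¬B ⊓ ¬E)}
   clash {B, ¬B} at a — a ∈ (B ⊔ E)
2. Hence a : (B ⊔ E): entailed.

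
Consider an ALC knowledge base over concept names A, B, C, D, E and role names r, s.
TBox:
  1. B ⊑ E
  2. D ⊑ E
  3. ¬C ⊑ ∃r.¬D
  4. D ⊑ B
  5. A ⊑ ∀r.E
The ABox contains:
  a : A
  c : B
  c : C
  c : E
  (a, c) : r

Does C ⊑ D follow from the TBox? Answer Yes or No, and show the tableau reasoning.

No

1. C ⊑ D  ⇔  (C ⊓ ¬D) unsat w.r.t. T
   open: L(x₀) ⊇ {C, ¬A, ¬B, ¬D}
2. Hence C ⊑ D: not entailed.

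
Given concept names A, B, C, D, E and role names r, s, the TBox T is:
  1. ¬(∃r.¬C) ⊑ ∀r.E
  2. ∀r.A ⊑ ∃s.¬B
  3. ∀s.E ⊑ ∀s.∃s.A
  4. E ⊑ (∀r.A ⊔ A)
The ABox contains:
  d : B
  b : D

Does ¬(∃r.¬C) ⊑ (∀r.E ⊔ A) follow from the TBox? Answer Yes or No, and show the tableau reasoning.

1. ¬(∃r.¬C) ⊑ (∀r.E ⊔ A)  ⇔  (∀r.C ⊓ (∃r.¬E ⊓ ¬A)) unsat w.r.t. T
   all branches close; clash {A, ¬A} at x₀
2. Hence ¬(∃r.¬C) ⊑ (∀r.E ⊔ A): entailed.

Yes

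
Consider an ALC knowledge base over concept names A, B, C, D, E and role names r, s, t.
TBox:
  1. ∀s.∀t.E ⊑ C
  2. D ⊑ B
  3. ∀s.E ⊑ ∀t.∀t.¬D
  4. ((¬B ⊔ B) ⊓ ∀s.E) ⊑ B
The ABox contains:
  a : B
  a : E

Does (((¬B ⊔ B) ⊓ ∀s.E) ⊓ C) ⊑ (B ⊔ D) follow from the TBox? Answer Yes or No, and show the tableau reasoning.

Yes

1. (((¬B ⊔ B) ⊓ ∀s.E) ⊓ C) ⊑ (B ⊔ D)  ⇔  ((((¬B ⊔ B) ⊓ ∀s.E) ⊓ C) ⊓ (¬B ⊓ ¬D)) unsat w.r.t. T
   all branches close; clash {B, ¬B} at x₀
2. Hence (((¬B ⊔ B) ⊓ ∀s.E) ⊓ C) ⊑ (B ⊔ D): entailed.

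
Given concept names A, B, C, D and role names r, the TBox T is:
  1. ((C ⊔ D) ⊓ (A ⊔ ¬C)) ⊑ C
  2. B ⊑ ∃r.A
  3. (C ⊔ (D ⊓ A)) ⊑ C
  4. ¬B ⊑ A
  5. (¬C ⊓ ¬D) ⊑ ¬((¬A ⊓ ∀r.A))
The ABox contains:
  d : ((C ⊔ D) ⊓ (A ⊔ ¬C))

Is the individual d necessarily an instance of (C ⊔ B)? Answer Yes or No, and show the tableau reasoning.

1. d : (C ⊔ B)?  L(d) = {((C ⊔ D) ⊓ (A ⊔ ¬C))} ∪ {(¬C ⊓ ¬B)}
   clash {C, ¬C} at d — d ∈ (C ⊔ B)
2. Hence d : (C ⊔ B): entailed.

Yes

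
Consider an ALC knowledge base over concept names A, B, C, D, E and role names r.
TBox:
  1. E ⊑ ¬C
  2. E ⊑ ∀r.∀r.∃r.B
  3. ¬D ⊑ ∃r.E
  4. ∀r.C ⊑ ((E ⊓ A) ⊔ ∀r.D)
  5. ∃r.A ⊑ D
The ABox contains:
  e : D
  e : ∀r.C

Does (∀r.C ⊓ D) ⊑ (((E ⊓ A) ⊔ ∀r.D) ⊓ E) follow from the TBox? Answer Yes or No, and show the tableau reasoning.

1. (∀r.C ⊓ D) ⊑ (((E ⊓ A) ⊔ ∀r.D) ⊓ E)  ⇔  ((∀r.C ⊓ D) ⊓ (((¬E ⊔ ¬A) ⊓ ∃r.¬D) ⊔ ¬E)) unsat w.r.t. T
   apply at x₀: ∀r.C⊑((E ⊓ A) ⊔ ∀r.D)
   open: L(x₀) ⊇ {D, ¬E, ∀r.C, ∀r.D}
2. Hence (∀r.C ⊓ D) ⊑ (((E ⊓ A) ⊔ ∀r.D) ⊓ E): not entailed.

No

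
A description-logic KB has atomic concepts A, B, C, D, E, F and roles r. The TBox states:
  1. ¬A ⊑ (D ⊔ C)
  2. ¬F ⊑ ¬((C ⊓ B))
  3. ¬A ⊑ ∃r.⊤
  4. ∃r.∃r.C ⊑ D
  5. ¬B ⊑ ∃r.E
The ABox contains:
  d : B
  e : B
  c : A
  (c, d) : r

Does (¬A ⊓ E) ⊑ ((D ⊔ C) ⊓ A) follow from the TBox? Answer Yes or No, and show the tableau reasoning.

No

1. (¬A ⊓ E) ⊑ ((D ⊔ C) ⊓ A)  ⇔  ((¬A ⊓ E) ⊓ ((¬D ⊓ ¬C) ⊔ ¬A)) unsat w.r.t. T
   apply at x₀: ¬A⊑(D ⊔ C); ¬A⊑∃r.⊤
   open: L(x₀) ⊇ {B, D, E, F, ¬A, …} (+ ∃-successors)
2. Hence (¬A ⊓ E) ⊑ ((D ⊔ C) ⊓ A): not entailed.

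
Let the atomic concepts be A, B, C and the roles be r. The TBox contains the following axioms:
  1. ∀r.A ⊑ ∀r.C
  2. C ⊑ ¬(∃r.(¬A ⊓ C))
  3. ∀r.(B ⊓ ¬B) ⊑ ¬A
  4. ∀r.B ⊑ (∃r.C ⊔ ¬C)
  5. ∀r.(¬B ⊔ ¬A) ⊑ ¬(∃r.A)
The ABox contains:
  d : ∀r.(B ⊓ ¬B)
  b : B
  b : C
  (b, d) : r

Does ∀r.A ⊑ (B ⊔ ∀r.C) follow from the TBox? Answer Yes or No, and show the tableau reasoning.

Yes

1. ∀r.A ⊑ (B ⊔ ∀r.C)  ⇔  (∀r.A ⊓ (¬B ⊓ ∃r.¬C)) unsat w.r.t. T
   all branches close; clash {A, ¬A} at an ∃-successor
2. Hence ∀r.A ⊑ (B ⊔ ∀r.C): entailed.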